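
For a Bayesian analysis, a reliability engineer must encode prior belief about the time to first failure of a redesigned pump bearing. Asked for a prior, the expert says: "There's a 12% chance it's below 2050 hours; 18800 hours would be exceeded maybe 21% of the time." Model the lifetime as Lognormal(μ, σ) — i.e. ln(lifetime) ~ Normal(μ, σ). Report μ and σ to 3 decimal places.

If T ~ Lognormal(μ,σ) then ln T ~ Normal(μ,σ), so the p-quantile of ln T is μ + z_p·σ.
ln(2050) = 7.626 and ln(18800) = 9.842; z_{0.12} = -1.175, z_{0.79} = 0.8064.
σ = (9.842 − 7.626)/(0.8064 − (-1.175)) = 1.118.
μ = 7.626 − (-1.175)·1.118 = 8.940.

μ ≈ 8.940, σ ≈ 1.118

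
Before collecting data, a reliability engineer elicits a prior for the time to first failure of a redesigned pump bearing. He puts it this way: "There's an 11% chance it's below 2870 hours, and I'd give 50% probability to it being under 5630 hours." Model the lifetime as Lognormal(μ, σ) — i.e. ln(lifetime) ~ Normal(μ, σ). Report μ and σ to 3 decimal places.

μ ≈ 8.636, σ ≈ 0.549

If T ~ Lognormal(μ,σ) then ln T ~ Normal(μ,σ), so the p-quantile of ln T is μ + z_p·σ.
ln(2870) = 7.962 and ln(5630) = 8.636; z_{0.11} = -1.227, z_{0.5} = 0.
σ = (8.636 − 7.962)/(0 − (-1.227)) = 0.549.
μ = 7.962 − (-1.227)·0.549 = 8.636.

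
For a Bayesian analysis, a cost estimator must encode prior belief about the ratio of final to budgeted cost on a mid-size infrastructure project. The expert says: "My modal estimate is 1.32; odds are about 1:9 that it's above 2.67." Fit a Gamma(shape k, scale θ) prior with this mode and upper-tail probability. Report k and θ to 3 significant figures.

k ≈ 4.87, θ ≈ 0.341

Gamma(k,θ) with k>1 has mode (k−1)θ, so θ = 1.32/(k−1).
Need P(X < 2.67) = 0.9 with θ tied to k this way. Start at k = 2, θ = 1.32: P(X<2.67) ≈ 0.600.
Too low — raise k to concentrate. Iterating converges to k ≈ 4.87.
Then θ = 1.32/(4.87−1) ≈ 0.341.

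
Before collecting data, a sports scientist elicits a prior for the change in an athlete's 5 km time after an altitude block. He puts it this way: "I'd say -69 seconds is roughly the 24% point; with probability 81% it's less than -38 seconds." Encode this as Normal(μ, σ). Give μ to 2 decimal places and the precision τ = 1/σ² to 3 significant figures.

The p-quantile of Normal(μ,σ) is μ + z_p·σ, with z_{0.24} = -0.7063 and z_{0.81} = 0.8779.
Eliminate σ: μ = (z₂·x₁ − z₁·x₂)/(z₂ − z₁) = (0.8779·-69 − (-0.7063)·-38)/1.584 = -55.18.
Then σ = (x₂ − x₁)/(z₂ − z₁) = (-38 − -69)/1.584 = 19.57.
Precision τ = 1/σ² = 1/19.57² = 0.00261.

μ = -55.18, τ = 0.00261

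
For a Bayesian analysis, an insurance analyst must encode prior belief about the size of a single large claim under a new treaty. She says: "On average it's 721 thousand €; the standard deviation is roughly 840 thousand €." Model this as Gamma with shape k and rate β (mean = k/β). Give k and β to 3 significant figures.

k ≈ 0.737, β ≈ 0.00102

For Gamma(k, rate β): mean = k/β, variance = k/β², so CV = 1/√k.
CV = SD/mean = 840/721 = 1.165, hence k = 1/CV² = 0.737.
Then β = k/mean = 0.737/721 = 0.00102.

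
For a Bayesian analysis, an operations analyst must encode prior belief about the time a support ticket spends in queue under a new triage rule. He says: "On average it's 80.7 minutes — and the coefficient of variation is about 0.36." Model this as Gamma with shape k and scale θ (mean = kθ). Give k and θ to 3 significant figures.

For Gamma(k, scale θ): mean = kθ, variance = kθ², so CV = 1/√k.
CV = 0.36, hence k = 1/CV² = 7.72.
Then θ = mean/k = 80.7/7.72 = 10.5.

k ≈ 7.72, θ ≈ 10.5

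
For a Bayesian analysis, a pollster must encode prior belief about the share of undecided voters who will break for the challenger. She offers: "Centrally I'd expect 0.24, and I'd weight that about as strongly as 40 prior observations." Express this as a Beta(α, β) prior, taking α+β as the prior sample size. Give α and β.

Under the effective-sample-size interpretation, Beta(α, β) has prior mean α/(α+β) and prior sample size α+β.
So α+β = 40 and α/(α+β) = 0.24, giving α = 0.24·40 = 9.6 and β = 40 − 9.6 = 30.4.

α = 9.6, β = 30.4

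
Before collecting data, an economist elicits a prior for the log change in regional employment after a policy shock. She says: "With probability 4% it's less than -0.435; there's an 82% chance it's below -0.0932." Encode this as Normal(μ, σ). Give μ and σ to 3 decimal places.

For Normal(μ,σ), the p-quantile is μ + z_p·σ. Here z_{0.04} = -1.751, z_{0.82} = 0.9154.
So -0.435 = μ − 1.751σ and -0.0932 = μ + 0.9154σ.
Subtracting: σ = (-0.0932 − -0.435)/(0.9154 − (-1.751)) = 0.128.
Then μ = -0.435 − (-1.751)·0.128 = -0.211.

μ = -0.211, σ = 0.128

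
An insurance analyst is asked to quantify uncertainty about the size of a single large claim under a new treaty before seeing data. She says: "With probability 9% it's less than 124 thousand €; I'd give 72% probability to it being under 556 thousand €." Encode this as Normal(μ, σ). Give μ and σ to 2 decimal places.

For Normal(μ,σ), the p-quantile is μ + z_p·σ. Here z_{0.09} = -1.341, z_{0.72} = 0.5828.
So 124 = μ − 1.341σ and 556 = μ + 0.5828σ.
Subtracting: σ = (556 − 124)/(0.5828 − (-1.341)) = 224.58.
Then μ = 124 − (-1.341)·224.58 = 425.11.

μ = 425.11, σ = 224.58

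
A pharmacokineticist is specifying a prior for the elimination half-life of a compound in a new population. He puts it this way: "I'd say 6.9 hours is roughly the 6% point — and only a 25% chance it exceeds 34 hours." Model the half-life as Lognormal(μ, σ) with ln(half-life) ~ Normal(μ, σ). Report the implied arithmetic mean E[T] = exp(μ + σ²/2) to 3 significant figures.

E[T] ≈ 27.1 hours

If T ~ Lognormal(μ,σ) then ln T ~ Normal(μ,σ), so the p-quantile of ln T is μ + z_p·σ.
ln(6.9) = 1.932 and ln(34) = 3.526; z_{0.06} = -1.555, z_{0.75} = 0.6745.
σ = (3.526 − 1.932)/(0.6745 − (-1.555)) = 0.715.
μ = 1.932 − (-1.555)·0.715 = 3.044.
E[T] = exp(μ + σ²/2) = exp(3.044 + 0.2559) = 27.1 hours.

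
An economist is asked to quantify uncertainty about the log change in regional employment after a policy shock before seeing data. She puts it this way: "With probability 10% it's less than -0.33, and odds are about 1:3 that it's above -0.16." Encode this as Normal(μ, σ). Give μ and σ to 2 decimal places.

For Normal(μ,σ), the p-quantile is μ + z_p·σ. Here z_{0.1} = -1.282, z_{0.75} = 0.6745.
So -0.33 = μ − 1.282σ and -0.16 = μ + 0.6745σ.
Subtracting: σ = (-0.16 − -0.33)/(0.6745 − (-1.282)) = 0.09.
Then μ = -0.33 − (-1.282)·0.09 = -0.22.

μ = -0.22, σ = 0.09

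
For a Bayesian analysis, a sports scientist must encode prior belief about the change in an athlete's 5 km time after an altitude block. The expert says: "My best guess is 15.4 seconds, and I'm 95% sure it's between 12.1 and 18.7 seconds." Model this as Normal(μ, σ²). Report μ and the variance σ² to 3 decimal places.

μ = 15.400, σ² = 2.835

A symmetric 95% interval runs μ ± z·σ with z = 1.96.
Half-width = 3.3, so σ = 3.3/1.96 = 1.6837 and σ² = 2.835.
μ is the stated best guess, 15.400.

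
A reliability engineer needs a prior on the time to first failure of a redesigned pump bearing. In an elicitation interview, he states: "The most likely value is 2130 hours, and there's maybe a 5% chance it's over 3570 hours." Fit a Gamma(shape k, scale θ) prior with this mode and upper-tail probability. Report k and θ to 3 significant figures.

k ≈ 11.5, θ ≈ 203

Gamma(k,θ) with k>1 has mode (k−1)θ, so θ = 2130/(k−1).
Need P(X < 3570) = 0.95 with θ tied to k this way. Start at k = 2, θ = 2130: P(X<3570) ≈ 0.499.
Too low — raise k to concentrate. Iterating converges to k ≈ 11.5.
Then θ = 2130/(11.5−1) ≈ 203.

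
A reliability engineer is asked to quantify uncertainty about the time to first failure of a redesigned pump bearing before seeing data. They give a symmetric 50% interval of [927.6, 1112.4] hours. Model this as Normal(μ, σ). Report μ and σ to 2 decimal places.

A symmetric 50% interval runs μ ± z·σ with z = 0.6745.
Half-width = 92.4, so σ = 92.4/0.6745 = 136.99.
μ is the interval midpoint, 1020.00.

μ = 1020.00, σ = 136.99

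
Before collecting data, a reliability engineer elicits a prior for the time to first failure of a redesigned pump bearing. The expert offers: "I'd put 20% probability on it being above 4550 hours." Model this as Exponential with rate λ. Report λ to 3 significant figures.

λ ≈ 0.000354

P(T > 4550.0) = e^(−λ·4550.0) = 0.2, so λ = −ln(0.2)/4550.0 = 0.000354.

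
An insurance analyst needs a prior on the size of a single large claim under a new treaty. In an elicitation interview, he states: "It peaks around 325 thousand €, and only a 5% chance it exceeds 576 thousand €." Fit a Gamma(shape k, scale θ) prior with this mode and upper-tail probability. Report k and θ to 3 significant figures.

Gamma(k,θ) with k>1 has mode (k−1)θ, so θ = 325/(k−1).
Need P(X < 576) = 0.95 with θ tied to k this way. Start at k = 2, θ = 325: P(X<576) ≈ 0.529.
Too low — raise k to concentrate. Iterating converges to k ≈ 9.51.
Then θ = 325/(9.51−1) ≈ 38.2.

k ≈ 9.51, θ ≈ 38.2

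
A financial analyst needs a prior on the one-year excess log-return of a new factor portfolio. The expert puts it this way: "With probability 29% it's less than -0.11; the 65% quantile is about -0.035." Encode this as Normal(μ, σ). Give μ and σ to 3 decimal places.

For Normal(μ,σ), the p-quantile is μ + z_p·σ. Here z_{0.29} = -0.5534, z_{0.65} = 0.3853.
So -0.11 = μ − 0.5534σ and -0.035 = μ + 0.3853σ.
Subtracting: σ = (-0.035 − -0.11)/(0.3853 − (-0.5534)) = 0.080.
Then μ = -0.11 − (-0.5534)·0.080 = -0.066.

μ = -0.066, σ = 0.080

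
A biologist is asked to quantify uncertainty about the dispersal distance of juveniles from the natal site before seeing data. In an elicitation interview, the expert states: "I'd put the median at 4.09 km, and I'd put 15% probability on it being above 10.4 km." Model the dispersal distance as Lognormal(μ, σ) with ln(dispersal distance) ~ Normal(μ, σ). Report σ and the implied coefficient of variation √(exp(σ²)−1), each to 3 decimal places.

σ ≈ 0.900, CV ≈ 1.118

If T ~ Lognormal(μ,σ) then ln T ~ Normal(μ,σ), so the p-quantile of ln T is μ + z_p·σ.
ln(4.09) = 1.409 and ln(10.4) = 2.342; z_{0.5} = 0, z_{0.85} = 1.036.
σ = (2.342 − 1.409)/(1.036 − (0)) = 0.900.
μ = 1.409 − (0)·0.900 = 1.409.
CV = √(exp(σ²)−1) = √(exp(0.8108)−1) = 1.118.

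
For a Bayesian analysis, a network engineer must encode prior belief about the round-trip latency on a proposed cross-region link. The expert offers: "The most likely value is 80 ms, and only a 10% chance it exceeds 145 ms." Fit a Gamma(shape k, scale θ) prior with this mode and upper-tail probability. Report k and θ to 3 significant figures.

Gamma(k,θ) with k>1 has mode (k−1)θ, so θ = 80/(k−1).
Need P(X < 145) = 0.9 with θ tied to k this way. Start at k = 2, θ = 80: P(X<145) ≈ 0.541.
Too low — raise k to concentrate. Iterating converges to k ≈ 6.39.
Then θ = 80/(6.39−1) ≈ 14.9.

k ≈ 6.39, θ ≈ 14.9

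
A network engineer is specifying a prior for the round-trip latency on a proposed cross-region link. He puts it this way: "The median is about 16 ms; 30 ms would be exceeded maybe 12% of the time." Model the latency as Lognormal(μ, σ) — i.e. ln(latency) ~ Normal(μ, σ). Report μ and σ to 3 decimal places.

If T ~ Lognormal(μ,σ) then ln T ~ Normal(μ,σ), so the p-quantile of ln T is μ + z_p·σ.
ln(16) = 2.773 and ln(30) = 3.401; z_{0.5} = 0, z_{0.88} = 1.175.
σ = (3.401 − 2.773)/(1.175 − (0)) = 0.535.
μ = 2.773 − (0)·0.535 = 2.773.

μ ≈ 2.773, σ ≈ 0.535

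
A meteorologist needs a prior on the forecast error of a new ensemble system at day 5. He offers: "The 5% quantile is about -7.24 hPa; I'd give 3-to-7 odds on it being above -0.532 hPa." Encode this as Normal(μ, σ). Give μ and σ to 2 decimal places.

The p-quantile of Normal(μ,σ) is μ + z_p·σ, with z_{0.05} = -1.645 and z_{0.7} = 0.5244.
Eliminate σ: μ = (z₂·x₁ − z₁·x₂)/(z₂ − z₁) = (0.5244·-7.24 − (-1.645)·-0.532)/2.169 = -2.15.
Then σ = (x₂ − x₁)/(z₂ − z₁) = (-0.532 − -7.24)/2.169 = 3.09.

μ = -2.15, σ = 3.09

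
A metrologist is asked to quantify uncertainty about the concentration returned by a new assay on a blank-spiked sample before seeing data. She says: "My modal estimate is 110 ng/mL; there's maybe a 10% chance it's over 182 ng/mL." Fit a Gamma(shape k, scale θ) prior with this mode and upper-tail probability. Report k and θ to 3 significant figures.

Gamma(k,θ) with k>1 has mode (k−1)θ, so θ = 110/(k−1).
Need P(X < 182) = 0.9 with θ tied to k this way. Start at k = 2, θ = 110: P(X<182) ≈ 0.493.
Too low — raise k to concentrate. Iterating converges to k ≈ 8.44.
Then θ = 110/(8.44−1) ≈ 14.8.

k ≈ 8.44, θ ≈ 14.8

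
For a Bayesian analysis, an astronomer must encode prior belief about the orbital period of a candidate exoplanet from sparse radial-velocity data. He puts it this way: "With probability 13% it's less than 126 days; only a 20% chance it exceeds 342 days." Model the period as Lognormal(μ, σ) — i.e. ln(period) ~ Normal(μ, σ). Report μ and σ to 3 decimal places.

μ ≈ 5.408, σ ≈ 0.507

If T ~ Lognormal(μ,σ) then ln T ~ Normal(μ,σ), so the p-quantile of ln T is μ + z_p·σ.
ln(126) = 4.836 and ln(342) = 5.835; z_{0.13} = -1.126, z_{0.8} = 0.8416.
σ = (5.835 − 4.836)/(0.8416 − (-1.126)) = 0.507.
μ = 4.836 − (-1.126)·0.507 = 5.408.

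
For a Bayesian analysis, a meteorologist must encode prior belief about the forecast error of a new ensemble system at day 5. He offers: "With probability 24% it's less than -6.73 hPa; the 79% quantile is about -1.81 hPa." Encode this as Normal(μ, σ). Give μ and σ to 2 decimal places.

μ = -4.43, σ = 3.25

The p-quantile of Normal(μ,σ) is μ + z_p·σ, with z_{0.24} = -0.7063 and z_{0.79} = 0.8064.
Eliminate σ: μ = (z₂·x₁ − z₁·x₂)/(z₂ − z₁) = (0.8064·-6.73 − (-0.7063)·-1.81)/1.513 = -4.43.
Then σ = (x₂ − x₁)/(z₂ − z₁) = (-1.81 − -6.73)/1.513 = 3.25.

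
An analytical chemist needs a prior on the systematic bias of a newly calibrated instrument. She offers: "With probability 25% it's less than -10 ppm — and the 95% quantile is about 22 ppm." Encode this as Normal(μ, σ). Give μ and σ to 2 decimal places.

μ = -0.69, σ = 13.80

The p-quantile of Normal(μ,σ) is μ + z_p·σ, with z_{0.25} = -0.6745 and z_{0.95} = 1.645.
Eliminate σ: μ = (z₂·x₁ − z₁·x₂)/(z₂ − z₁) = (1.645·-10 − (-0.6745)·22)/2.319 = -0.69.
Then σ = (x₂ − x₁)/(z₂ − z₁) = (22 − -10)/2.319 = 13.80.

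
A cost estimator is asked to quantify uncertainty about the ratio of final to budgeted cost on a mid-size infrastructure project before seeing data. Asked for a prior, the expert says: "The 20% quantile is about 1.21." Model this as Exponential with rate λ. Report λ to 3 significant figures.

λ ≈ 0.184

P(T < 1.21) = 1 − e^(−λ·1.21) = 0.2, so λ = −ln(1−0.2)/1.21 = −ln(0.8)/1.21 = 0.184.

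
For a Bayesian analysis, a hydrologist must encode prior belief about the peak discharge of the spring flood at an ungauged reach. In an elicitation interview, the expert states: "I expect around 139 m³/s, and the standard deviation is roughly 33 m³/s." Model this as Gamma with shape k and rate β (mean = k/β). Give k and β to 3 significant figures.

k ≈ 17.7, β ≈ 0.128

For Gamma(k, rate β): mean = k/β, variance = k/β², so CV = 1/√k.
CV = SD/mean = 33/139 = 0.2374, hence k = 1/CV² = 17.7.
Then β = k/mean = 17.7/139 = 0.128.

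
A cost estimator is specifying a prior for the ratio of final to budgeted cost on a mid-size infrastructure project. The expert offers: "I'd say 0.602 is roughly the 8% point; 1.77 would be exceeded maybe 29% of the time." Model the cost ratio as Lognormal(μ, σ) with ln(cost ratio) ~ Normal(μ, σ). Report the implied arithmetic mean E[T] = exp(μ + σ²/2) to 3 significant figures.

If T ~ Lognormal(μ,σ) then ln T ~ Normal(μ,σ), so the p-quantile of ln T is μ + z_p·σ.
ln(0.602) = -0.5075 and ln(1.77) = 0.571; z_{0.08} = -1.405, z_{0.71} = 0.5534.
σ = (0.571 − -0.5075)/(0.5534 − (-1.405)) = 0.551.
μ = -0.5075 − (-1.405)·0.551 = 0.266.
E[T] = exp(μ + σ²/2) = exp(0.266 + 0.1516) = 1.52.

E[T] ≈ 1.52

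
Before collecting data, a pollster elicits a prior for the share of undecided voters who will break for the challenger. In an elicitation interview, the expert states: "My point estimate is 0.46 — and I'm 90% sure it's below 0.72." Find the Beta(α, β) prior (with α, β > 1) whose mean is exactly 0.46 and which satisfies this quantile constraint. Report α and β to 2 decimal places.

With mean 0.46 fixed, write α = 0.46s, β = 0.54s where s = α+β.
Need P(θ < 0.72) = 0.9 under Beta(0.46s, 0.54s). Normal approximation: (q−m)/√(m(1−m)/s) ≈ z_{0.9} = 1.28, so s ≈ 0.46·0.54·(1.28)²/(0.72−0.46)² = 6.0.
At s = 6.0: P(θ<0.72) ≈ 0.905. Adjusting to match 0.9 gives s ≈ 5.80.
So α = 0.46·5.80 ≈ 2.67, β = 0.54·5.80 ≈ 3.13.

α ≈ 2.67, β ≈ 3.13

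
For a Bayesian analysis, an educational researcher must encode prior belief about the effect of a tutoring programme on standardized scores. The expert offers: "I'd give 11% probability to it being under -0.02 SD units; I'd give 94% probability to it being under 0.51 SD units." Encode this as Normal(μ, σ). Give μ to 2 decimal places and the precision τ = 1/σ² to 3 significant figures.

μ = 0.21, τ = 27.5

The p-quantile of Normal(μ,σ) is μ + z_p·σ, with z_{0.11} = -1.227 and z_{0.94} = 1.555.
Eliminate σ: μ = (z₂·x₁ − z₁·x₂)/(z₂ − z₁) = (1.555·-0.02 − (-1.227)·0.51)/2.781 = 0.21.
Then σ = (x₂ − x₁)/(z₂ − z₁) = (0.51 − -0.02)/2.781 = 0.19.
Precision τ = 1/σ² = 1/0.1906² = 27.5.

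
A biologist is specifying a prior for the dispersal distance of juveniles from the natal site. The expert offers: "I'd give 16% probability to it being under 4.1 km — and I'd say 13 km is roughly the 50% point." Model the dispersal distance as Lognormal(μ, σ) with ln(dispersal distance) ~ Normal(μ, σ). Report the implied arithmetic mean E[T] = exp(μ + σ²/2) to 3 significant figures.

If T ~ Lognormal(μ,σ) then ln T ~ Normal(μ,σ), so the p-quantile of ln T is μ + z_p·σ.
ln(4.1) = 1.411 and ln(13) = 2.565; z_{0.16} = -0.9945, z_{0.5} = 0.
σ = (2.565 − 1.411)/(0 − (-0.9945)) = 1.160.
μ = 1.411 − (-0.9945)·1.160 = 2.565.
E[T] = exp(μ + σ²/2) = exp(2.565 + 0.6733) = 25.5 km.

E[T] ≈ 25.5 km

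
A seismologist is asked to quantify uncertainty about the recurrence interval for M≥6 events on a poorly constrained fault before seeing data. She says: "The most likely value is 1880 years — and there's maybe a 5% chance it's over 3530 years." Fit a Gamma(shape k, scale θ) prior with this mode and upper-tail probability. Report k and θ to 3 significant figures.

Gamma(k,θ) with k>1 has mode (k−1)θ, so θ = 1880/(k−1).
Need P(X < 3530) = 0.95 with θ tied to k this way. Start at k = 2, θ = 1880: P(X<3530) ≈ 0.560.
Too low — raise k to concentrate. Iterating converges to k ≈ 8.01.
Then θ = 1880/(8.01−1) ≈ 268.

k ≈ 8.01, θ ≈ 268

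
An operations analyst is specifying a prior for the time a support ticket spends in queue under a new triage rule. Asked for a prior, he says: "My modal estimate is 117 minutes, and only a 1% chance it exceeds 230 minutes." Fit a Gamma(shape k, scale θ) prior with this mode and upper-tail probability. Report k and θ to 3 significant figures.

Gamma(k,θ) with k>1 has mode (k−1)θ, so θ = 117/(k−1).
Need P(X < 230) = 0.99 with θ tied to k this way. Start at k = 2, θ = 117: P(X<230) ≈ 0.585.
Too low — raise k to concentrate. Iterating converges to k ≈ 11.8.
Then θ = 117/(11.8−1) ≈ 10.8.

k ≈ 11.8, θ ≈ 10.8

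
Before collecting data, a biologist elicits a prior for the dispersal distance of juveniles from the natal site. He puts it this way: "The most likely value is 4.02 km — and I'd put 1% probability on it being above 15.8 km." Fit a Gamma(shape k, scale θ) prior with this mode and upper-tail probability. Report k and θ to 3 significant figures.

Gamma(k,θ) with k>1 has mode (k−1)θ, so θ = 4.02/(k−1).
Need P(X < 15.8) = 0.99 with θ tied to k this way. Start at k = 2, θ = 4.02: P(X<15.8) ≈ 0.903.
Too low — raise k to concentrate. Iterating converges to k ≈ 3.24.
Then θ = 4.02/(3.24−1) ≈ 1.79.

k ≈ 3.24, θ ≈ 1.79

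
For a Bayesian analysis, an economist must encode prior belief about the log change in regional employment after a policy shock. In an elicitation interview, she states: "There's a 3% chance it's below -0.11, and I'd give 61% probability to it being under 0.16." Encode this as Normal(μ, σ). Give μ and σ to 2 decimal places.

The p-quantile of Normal(μ,σ) is μ + z_p·σ, with z_{0.03} = -1.881 and z_{0.61} = 0.2793.
Eliminate σ: μ = (z₂·x₁ − z₁·x₂)/(z₂ − z₁) = (0.2793·-0.11 − (-1.881)·0.16)/2.16 = 0.13.
Then σ = (x₂ − x₁)/(z₂ − z₁) = (0.16 − -0.11)/2.16 = 0.12.

μ = 0.13, σ = 0.12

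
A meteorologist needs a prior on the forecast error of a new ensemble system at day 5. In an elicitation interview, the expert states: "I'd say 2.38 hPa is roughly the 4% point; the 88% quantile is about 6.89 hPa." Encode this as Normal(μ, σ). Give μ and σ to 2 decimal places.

μ = 5.08, σ = 1.54

For Normal(μ,σ), the p-quantile is μ + z_p·σ. Here z_{0.04} = -1.751, z_{0.88} = 1.175.
So 2.38 = μ − 1.751σ and 6.89 = μ + 1.175σ.
Subtracting: σ = (6.89 − 2.38)/(1.175 − (-1.751)) = 1.54.
Then μ = 2.38 − (-1.751)·1.54 = 5.08.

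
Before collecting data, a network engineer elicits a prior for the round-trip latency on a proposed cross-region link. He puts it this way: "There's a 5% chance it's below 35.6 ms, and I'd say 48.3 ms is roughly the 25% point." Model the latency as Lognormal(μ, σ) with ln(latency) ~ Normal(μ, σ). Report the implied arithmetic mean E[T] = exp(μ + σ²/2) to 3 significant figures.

If T ~ Lognormal(μ,σ) then ln T ~ Normal(μ,σ), so the p-quantile of ln T is μ + z_p·σ.
ln(35.6) = 3.572 and ln(48.3) = 3.877; z_{0.05} = -1.645, z_{0.25} = -0.6745.
σ = (3.877 − 3.572)/(-0.6745 − (-1.645)) = 0.314.
μ = 3.572 − (-1.645)·0.314 = 4.089.
E[T] = exp(μ + σ²/2) = exp(4.089 + 0.0494) = 62.7 ms.

E[T] ≈ 62.7 ms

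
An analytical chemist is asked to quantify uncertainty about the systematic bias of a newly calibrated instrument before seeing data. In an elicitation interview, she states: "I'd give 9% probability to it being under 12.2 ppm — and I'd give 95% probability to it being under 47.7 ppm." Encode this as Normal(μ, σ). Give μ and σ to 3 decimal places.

μ = 28.142, σ = 11.890

The p-quantile of Normal(μ,σ) is μ + z_p·σ, with z_{0.09} = -1.341 and z_{0.95} = 1.645.
Eliminate σ: μ = (z₂·x₁ − z₁·x₂)/(z₂ − z₁) = (1.645·12.2 − (-1.341)·47.7)/2.986 = 28.142.
Then σ = (x₂ − x₁)/(z₂ − z₁) = (47.7 − 12.2)/2.986 = 11.890.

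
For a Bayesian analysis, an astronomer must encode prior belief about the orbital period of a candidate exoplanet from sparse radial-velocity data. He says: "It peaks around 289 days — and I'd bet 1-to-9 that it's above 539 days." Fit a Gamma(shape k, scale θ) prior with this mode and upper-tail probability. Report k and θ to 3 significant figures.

k ≈ 5.92, θ ≈ 58.8

Gamma(k,θ) with k>1 has mode (k−1)θ, so θ = 289/(k−1).
Need P(X < 539) = 0.9 with θ tied to k this way. Start at k = 2, θ = 289: P(X<539) ≈ 0.556.
Too low — raise k to concentrate. Iterating converges to k ≈ 5.92.
Then θ = 289/(5.92−1) ≈ 58.8.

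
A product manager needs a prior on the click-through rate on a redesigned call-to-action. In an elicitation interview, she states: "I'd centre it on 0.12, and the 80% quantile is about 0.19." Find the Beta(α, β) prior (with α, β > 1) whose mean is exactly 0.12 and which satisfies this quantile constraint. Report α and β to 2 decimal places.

With mean 0.12 fixed, write α = 0.12s, β = 0.88s where s = α+β.
Need P(θ < 0.19) = 0.8 under Beta(0.12s, 0.88s). Normal approximation: (q−m)/√(m(1−m)/s) ≈ z_{0.8} = 0.842, so s ≈ 0.12·0.88·(0.842)²/(0.19−0.12)² = 15.3.
At s = 15.3: P(θ<0.19) ≈ 0.821. Adjusting to match 0.8 gives s ≈ 10.93.
So α = 0.12·10.93 ≈ 1.31, β = 0.88·10.93 ≈ 9.62.

α ≈ 1.31, β ≈ 9.62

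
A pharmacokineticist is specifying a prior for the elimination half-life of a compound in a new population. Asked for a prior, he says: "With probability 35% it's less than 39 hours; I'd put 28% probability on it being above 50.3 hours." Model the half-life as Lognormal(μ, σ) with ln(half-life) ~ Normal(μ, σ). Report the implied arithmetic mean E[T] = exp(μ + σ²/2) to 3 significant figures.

E[T] ≈ 44.7 hours

If T ~ Lognormal(μ,σ) then ln T ~ Normal(μ,σ), so the p-quantile of ln T is μ + z_p·σ.
ln(39) = 3.664 and ln(50.3) = 3.918; z_{0.35} = -0.3853, z_{0.72} = 0.5828.
σ = (3.918 − 3.664)/(0.5828 − (-0.3853)) = 0.263.
μ = 3.664 − (-0.3853)·0.263 = 3.765.
E[T] = exp(μ + σ²/2) = exp(3.765 + 0.0345) = 44.7 hours.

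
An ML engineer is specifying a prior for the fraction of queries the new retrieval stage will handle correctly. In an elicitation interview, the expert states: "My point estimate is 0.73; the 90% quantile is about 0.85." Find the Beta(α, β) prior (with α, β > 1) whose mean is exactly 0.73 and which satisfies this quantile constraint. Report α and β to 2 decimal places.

α ≈ 14.56, β ≈ 5.38

With mean 0.73 fixed, write α = 0.73s, β = 0.27s where s = α+β.
Need P(θ < 0.85) = 0.9 under Beta(0.73s, 0.27s). Normal approximation: (q−m)/√(m(1−m)/s) ≈ z_{0.9} = 1.28, so s ≈ 0.73·0.27·(1.28)²/(0.85−0.73)² = 22.5.
At s = 22.5: P(θ<0.85) ≈ 0.915. Adjusting to match 0.9 gives s ≈ 19.94.
So α = 0.73·19.94 ≈ 14.56, β = 0.27·19.94 ≈ 5.38.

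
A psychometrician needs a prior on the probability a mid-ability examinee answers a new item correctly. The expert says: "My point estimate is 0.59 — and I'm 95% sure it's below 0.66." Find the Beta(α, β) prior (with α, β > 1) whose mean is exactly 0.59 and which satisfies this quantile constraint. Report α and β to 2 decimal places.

With mean 0.59 fixed, write α = 0.59s, β = 0.41s where s = α+β.
Need P(θ < 0.66) = 0.95 under Beta(0.59s, 0.41s). Normal approximation: (q−m)/√(m(1−m)/s) ≈ z_{0.95} = 1.64, so s ≈ 0.59·0.41·(1.64)²/(0.66−0.59)² = 133.6.
At s = 133.6: P(θ<0.66) ≈ 0.952. Adjusting to match 0.95 gives s ≈ 129.70.
So α = 0.59·129.70 ≈ 76.52, β = 0.41·129.70 ≈ 53.18.

α ≈ 76.52, β ≈ 53.18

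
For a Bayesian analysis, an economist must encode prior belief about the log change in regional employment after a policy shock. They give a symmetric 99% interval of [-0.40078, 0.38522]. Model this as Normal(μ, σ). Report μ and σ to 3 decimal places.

μ = -0.008, σ = 0.153

A symmetric 99% interval runs μ ± z·σ with z = 2.576.
Half-width = 0.393, so σ = 0.393/2.576 = 0.153.
μ is the interval midpoint, -0.008.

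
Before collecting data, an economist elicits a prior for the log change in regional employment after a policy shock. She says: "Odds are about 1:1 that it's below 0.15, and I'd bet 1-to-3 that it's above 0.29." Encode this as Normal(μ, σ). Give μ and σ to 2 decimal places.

For Normal(μ,σ), the p-quantile is μ + z_p·σ. Here z_{0.5} = 0, z_{0.75} = 0.6745.
So 0.15 = μ + 0σ and 0.29 = μ + 0.6745σ.
Subtracting: σ = (0.29 − 0.15)/(0.6745 − (0)) = 0.21.
Then μ = 0.15 − (0)·0.21 = 0.15.

μ = 0.15, σ = 0.21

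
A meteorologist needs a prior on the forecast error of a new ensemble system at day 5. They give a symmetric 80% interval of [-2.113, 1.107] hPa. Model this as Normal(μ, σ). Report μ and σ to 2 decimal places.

μ = -0.50, σ = 1.26

A symmetric 80% interval runs μ ± z·σ with z = 1.282.
Half-width = 1.61, so σ = 1.61/1.282 = 1.26.
μ is the interval midpoint, -0.50.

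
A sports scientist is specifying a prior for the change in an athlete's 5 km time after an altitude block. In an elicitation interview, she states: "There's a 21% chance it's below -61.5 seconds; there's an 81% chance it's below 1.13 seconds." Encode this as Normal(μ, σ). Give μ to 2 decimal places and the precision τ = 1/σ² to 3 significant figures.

The p-quantile of Normal(μ,σ) is μ + z_p·σ, with z_{0.21} = -0.8064 and z_{0.81} = 0.8779.
Eliminate σ: μ = (z₂·x₁ − z₁·x₂)/(z₂ − z₁) = (0.8779·-61.5 − (-0.8064)·1.13)/1.684 = -31.51.
Then σ = (x₂ − x₁)/(z₂ − z₁) = (1.13 − -61.5)/1.684 = 37.18.
Precision τ = 1/σ² = 1/37.18² = 0.000723.

μ = -31.51, τ = 0.000723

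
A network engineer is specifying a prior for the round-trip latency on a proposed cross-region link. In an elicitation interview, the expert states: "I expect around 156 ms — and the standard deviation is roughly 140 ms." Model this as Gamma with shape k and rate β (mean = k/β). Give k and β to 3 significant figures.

For Gamma(k, rate β): mean = k/β, variance = k/β², so CV = 1/√k.
CV = SD/mean = 140/156 = 0.8974, hence k = 1/CV² = 1.24.
Then β = k/mean = 1.24/156 = 0.00796.

k ≈ 1.24, β ≈ 0.00796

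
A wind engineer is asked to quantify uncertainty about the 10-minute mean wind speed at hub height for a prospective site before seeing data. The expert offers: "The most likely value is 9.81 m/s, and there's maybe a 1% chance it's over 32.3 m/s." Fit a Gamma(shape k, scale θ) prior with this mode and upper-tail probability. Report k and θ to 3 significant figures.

k ≈ 4.1, θ ≈ 3.17

Gamma(k,θ) with k>1 has mode (k−1)θ, so θ = 9.81/(k−1).
Need P(X < 32.3) = 0.99 with θ tied to k this way. Start at k = 2, θ = 9.81: P(X<32.3) ≈ 0.840.
Too low — raise k to concentrate. Iterating converges to k ≈ 4.1.
Then θ = 9.81/(4.1−1) ≈ 3.17.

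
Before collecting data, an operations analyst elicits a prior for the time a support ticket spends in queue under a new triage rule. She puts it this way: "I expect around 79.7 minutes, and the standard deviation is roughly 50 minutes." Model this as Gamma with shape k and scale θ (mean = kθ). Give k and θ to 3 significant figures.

k ≈ 2.54, θ ≈ 31.4

For Gamma(k, scale θ): mean = kθ, variance = kθ², so CV = 1/√k.
CV = SD/mean = 50/79.7 = 0.6274, hence k = 1/CV² = 2.54.
Then θ = mean/k = 79.7/2.54 = 31.4.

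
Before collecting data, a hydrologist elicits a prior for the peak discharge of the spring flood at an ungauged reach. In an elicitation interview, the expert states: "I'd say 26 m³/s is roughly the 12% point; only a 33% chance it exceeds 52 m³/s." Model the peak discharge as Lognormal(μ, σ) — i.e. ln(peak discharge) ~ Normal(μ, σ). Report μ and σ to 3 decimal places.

If T ~ Lognormal(μ,σ) then ln T ~ Normal(μ,σ), so the p-quantile of ln T is μ + z_p·σ.
ln(26) = 3.258 and ln(52) = 3.951; z_{0.12} = -1.175, z_{0.67} = 0.4399.
σ = (3.951 − 3.258)/(0.4399 − (-1.175)) = 0.429.
μ = 3.258 − (-1.175)·0.429 = 3.762.

μ ≈ 3.762, σ ≈ 0.429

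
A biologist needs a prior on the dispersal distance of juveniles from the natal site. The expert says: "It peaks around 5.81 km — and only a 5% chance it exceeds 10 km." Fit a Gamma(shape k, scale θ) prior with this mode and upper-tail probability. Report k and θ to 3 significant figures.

Gamma(k,θ) with k>1 has mode (k−1)θ, so θ = 5.81/(k−1).
Need P(X < 10) = 0.95 with θ tied to k this way. Start at k = 2, θ = 5.81: P(X<10) ≈ 0.513.
Too low — raise k to concentrate. Iterating converges to k ≈ 10.5.
Then θ = 5.81/(10.5−1) ≈ 0.614.

k ≈ 10.5, θ ≈ 0.614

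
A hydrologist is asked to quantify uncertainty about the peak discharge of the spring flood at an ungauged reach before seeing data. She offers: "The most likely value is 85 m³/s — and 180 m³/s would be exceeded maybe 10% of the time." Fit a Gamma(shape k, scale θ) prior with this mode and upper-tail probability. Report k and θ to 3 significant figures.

Gamma(k,θ) with k>1 has mode (k−1)θ, so θ = 85/(k−1).
Need P(X < 180) = 0.9 with θ tied to k this way. Start at k = 2, θ = 85: P(X<180) ≈ 0.625.
Too low — raise k to concentrate. Iterating converges to k ≈ 4.41.
Then θ = 85/(4.41−1) ≈ 24.9.

k ≈ 4.41, θ ≈ 24.9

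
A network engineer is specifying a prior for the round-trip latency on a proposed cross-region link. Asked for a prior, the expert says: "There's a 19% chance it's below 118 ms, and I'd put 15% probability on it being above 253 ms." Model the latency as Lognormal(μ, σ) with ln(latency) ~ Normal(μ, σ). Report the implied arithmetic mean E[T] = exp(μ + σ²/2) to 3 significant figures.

E[T] ≈ 181 ms

If T ~ Lognormal(μ,σ) then ln T ~ Normal(μ,σ), so the p-quantile of ln T is μ + z_p·σ.
ln(118) = 4.771 and ln(253) = 5.533; z_{0.19} = -0.8779, z_{0.85} = 1.036.
σ = (5.533 − 4.771)/(1.036 − (-0.8779)) = 0.398.
μ = 4.771 − (-0.8779)·0.398 = 5.120.
E[T] = exp(μ + σ²/2) = exp(5.120 + 0.0794) = 181 ms.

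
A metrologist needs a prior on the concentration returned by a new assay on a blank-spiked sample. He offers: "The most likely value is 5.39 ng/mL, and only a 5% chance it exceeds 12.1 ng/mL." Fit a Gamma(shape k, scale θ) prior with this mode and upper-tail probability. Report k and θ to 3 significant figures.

k ≈ 5.2, θ ≈ 1.28

Gamma(k,θ) with k>1 has mode (k−1)θ, so θ = 5.39/(k−1).
Need P(X < 12.1) = 0.95 with θ tied to k this way. Start at k = 2, θ = 5.39: P(X<12.1) ≈ 0.656.
Too low — raise k to concentrate. Iterating converges to k ≈ 5.2.
Then θ = 5.39/(5.2−1) ≈ 1.28.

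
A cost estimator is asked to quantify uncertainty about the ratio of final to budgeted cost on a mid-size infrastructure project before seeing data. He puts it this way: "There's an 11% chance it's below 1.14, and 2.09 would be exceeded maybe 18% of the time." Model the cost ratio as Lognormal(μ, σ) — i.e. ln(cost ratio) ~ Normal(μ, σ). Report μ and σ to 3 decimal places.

If T ~ Lognormal(μ,σ) then ln T ~ Normal(μ,σ), so the p-quantile of ln T is μ + z_p·σ.
ln(1.14) = 0.131 and ln(2.09) = 0.7372; z_{0.11} = -1.227, z_{0.82} = 0.9154.
σ = (0.7372 − 0.131)/(0.9154 − (-1.227)) = 0.283.
μ = 0.131 − (-1.227)·0.283 = 0.478.

μ ≈ 0.478, σ ≈ 0.283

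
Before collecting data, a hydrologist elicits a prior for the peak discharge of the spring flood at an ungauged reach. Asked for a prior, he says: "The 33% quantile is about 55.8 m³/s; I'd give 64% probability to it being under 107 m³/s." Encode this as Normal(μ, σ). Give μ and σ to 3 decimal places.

The p-quantile of Normal(μ,σ) is μ + z_p·σ, with z_{0.33} = -0.4399 and z_{0.64} = 0.3585.
Eliminate σ: μ = (z₂·x₁ − z₁·x₂)/(z₂ − z₁) = (0.3585·55.8 − (-0.4399)·107)/0.7984 = 84.012.
Then σ = (x₂ − x₁)/(z₂ − z₁) = (107 − 55.8)/0.7984 = 64.131.

μ = 84.012, σ = 64.131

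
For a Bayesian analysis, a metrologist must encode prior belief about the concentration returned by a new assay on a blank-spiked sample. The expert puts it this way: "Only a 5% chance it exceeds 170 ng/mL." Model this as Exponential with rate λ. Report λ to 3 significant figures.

P(T > 170.0) = e^(−λ·170.0) = 0.05, so λ = −ln(0.05)/170.0 = 0.0176.

λ ≈ 0.0176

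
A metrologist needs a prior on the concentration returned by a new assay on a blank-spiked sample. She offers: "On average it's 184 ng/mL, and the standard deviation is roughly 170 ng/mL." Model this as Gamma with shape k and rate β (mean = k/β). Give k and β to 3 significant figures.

k ≈ 1.17, β ≈ 0.00637

For Gamma(k, rate β): mean = k/β, variance = k/β², so CV = 1/√k.
CV = SD/mean = 170/184 = 0.9239, hence k = 1/CV² = 1.17.
Then β = k/mean = 1.17/184 = 0.00637.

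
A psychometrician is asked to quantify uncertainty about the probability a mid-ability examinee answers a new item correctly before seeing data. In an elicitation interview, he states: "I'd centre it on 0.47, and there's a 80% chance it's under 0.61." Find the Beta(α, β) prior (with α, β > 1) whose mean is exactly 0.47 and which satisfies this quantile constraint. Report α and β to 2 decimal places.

With mean 0.47 fixed, write α = 0.47s, β = 0.53s where s = α+β.
Need P(θ < 0.61) = 0.8 under Beta(0.47s, 0.53s). Normal approximation: (q−m)/√(m(1−m)/s) ≈ z_{0.8} = 0.842, so s ≈ 0.47·0.53·(0.842)²/(0.61−0.47)² = 9.0.
At s = 9.0: P(θ<0.61) ≈ 0.799. Adjusting to match 0.8 gives s ≈ 9.05.
So α = 0.47·9.05 ≈ 4.25, β = 0.53·9.05 ≈ 4.80.

α ≈ 4.25, β ≈ 4.80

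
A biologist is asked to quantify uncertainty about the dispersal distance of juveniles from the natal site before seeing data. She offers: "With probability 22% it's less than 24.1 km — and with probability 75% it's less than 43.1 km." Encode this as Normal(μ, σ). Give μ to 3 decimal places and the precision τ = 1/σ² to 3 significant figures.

For Normal(μ,σ), the p-quantile is μ + z_p·σ. Here z_{0.22} = -0.7722, z_{0.75} = 0.6745.
So 24.1 = μ − 0.7722σ and 43.1 = μ + 0.6745σ.
Subtracting: σ = (43.1 − 24.1)/(0.6745 − (-0.7722)) = 13.133.
Then μ = 24.1 − (-0.7722)·13.133 = 34.242.
Precision τ = 1/σ² = 1/13.13² = 0.0058.

μ = 34.242, τ = 0.0058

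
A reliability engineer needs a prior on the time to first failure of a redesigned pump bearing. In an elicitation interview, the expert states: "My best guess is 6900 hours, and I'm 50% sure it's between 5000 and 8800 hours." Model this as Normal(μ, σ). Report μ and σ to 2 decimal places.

μ = 6900.00, σ = 2816.94

A symmetric 50% interval runs μ ± z·σ with z = 0.6745.
Half-width = 1900, so σ = 1900/0.6745 = 2816.94.
μ is the stated best guess, 6900.00.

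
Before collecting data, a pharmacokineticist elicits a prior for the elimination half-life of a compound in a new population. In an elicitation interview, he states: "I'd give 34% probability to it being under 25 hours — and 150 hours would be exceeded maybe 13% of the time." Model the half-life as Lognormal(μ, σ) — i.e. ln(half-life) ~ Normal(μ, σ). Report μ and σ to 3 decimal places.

μ ≈ 3.699, σ ≈ 1.164

If T ~ Lognormal(μ,σ) then ln T ~ Normal(μ,σ), so the p-quantile of ln T is μ + z_p·σ.
ln(25) = 3.219 and ln(150) = 5.011; z_{0.34} = -0.4125, z_{0.87} = 1.126.
σ = (5.011 − 3.219)/(1.126 − (-0.4125)) = 1.164.
μ = 3.219 − (-0.4125)·1.164 = 3.699.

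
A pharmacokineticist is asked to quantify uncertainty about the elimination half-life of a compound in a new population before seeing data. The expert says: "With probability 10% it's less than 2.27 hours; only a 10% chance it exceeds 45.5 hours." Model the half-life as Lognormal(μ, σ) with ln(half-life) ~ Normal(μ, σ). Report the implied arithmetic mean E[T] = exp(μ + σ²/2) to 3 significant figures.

If T ~ Lognormal(μ,σ) then ln T ~ Normal(μ,σ), so the p-quantile of ln T is μ + z_p·σ.
ln(2.27) = 0.8198 and ln(45.5) = 3.818; z_{0.1} = -1.282, z_{0.9} = 1.282.
σ = (3.818 − 0.8198)/(1.282 − (-1.282)) = 1.170.
μ = 0.8198 − (-1.282)·1.170 = 2.319.
E[T] = exp(μ + σ²/2) = exp(2.319 + 0.6840) = 20.1 hours.

E[T] ≈ 20.1 hours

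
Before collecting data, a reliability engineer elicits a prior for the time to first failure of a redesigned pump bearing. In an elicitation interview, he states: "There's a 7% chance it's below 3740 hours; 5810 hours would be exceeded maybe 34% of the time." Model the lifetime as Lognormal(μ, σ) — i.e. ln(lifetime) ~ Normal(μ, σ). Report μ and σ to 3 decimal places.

If T ~ Lognormal(μ,σ) then ln T ~ Normal(μ,σ), so the p-quantile of ln T is μ + z_p·σ.
ln(3740) = 8.227 and ln(5810) = 8.667; z_{0.07} = -1.476, z_{0.66} = 0.4125.
σ = (8.667 − 8.227)/(0.4125 − (-1.476)) = 0.233.
μ = 8.227 − (-1.476)·0.233 = 8.571.

μ ≈ 8.571, σ ≈ 0.233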